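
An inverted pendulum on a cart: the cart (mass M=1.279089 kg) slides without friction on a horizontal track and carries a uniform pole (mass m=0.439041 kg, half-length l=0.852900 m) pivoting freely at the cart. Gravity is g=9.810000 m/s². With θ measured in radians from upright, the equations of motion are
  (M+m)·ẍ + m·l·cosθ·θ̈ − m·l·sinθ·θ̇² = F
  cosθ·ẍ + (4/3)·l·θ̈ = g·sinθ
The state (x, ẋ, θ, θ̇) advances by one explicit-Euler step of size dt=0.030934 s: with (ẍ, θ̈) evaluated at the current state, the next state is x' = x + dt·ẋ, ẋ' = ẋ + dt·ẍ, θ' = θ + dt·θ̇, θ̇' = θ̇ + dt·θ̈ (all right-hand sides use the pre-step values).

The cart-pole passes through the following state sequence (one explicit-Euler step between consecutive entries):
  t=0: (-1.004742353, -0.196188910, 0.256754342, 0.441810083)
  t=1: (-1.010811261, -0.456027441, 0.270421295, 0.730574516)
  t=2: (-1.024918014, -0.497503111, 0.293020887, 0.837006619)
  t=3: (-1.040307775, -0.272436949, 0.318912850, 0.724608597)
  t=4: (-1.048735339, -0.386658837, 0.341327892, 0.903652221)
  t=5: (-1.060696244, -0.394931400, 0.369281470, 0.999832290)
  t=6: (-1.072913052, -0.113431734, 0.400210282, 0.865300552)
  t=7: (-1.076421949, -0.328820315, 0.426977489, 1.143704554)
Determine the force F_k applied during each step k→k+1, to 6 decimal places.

F_0 = -11.069534 N
F_1 = -1.115478 N
F_2 = 11.122213 N
F_3 = -4.347683 N
F_4 = 0.535272 N
F_5 = 13.981152 N
F_6 = -8.968516 N

step 0→1:
  ẍ = (ẋ'−ẋ)/dt = (-0.456027441−-0.196188910)/0.030934 = -8.399771
  θ̈ = (θ̇'−θ̇)/dt = (0.730574516−0.441810083)/0.030934 = 9.334856
  sinθ=0.253943, cosθ=0.967219
  F = (M+m)·ẍ + m·l·cosθ·θ̈ − m·l·sinθ·θ̇² = -14.431899 + 3.380927 − 0.018561 = -11.069534
step 1→2:
  ẍ = (ẋ'−ẋ)/dt = (-0.497503111−-0.456027441)/0.030934 = -1.340779
  θ̈ = (θ̇'−θ̇)/dt = (0.837006619−0.730574516)/0.030934 = 3.440619
  sinθ=0.267137, cosθ=0.963658
  F = (M+m)·ẍ + m·l·cosθ·θ̈ − m·l·sinθ·θ̇² = -2.303633 + 1.241546 − 0.053391 = -1.115478
step 2→3:
  ẍ = (ẋ'−ẋ)/dt = (-0.272436949−-0.497503111)/0.030934 = 7.275689
  θ̈ = (θ̇'−θ̇)/dt = (0.724608597−0.837006619)/0.030934 = -3.633478
  sinθ=0.288846, cosθ=0.957376
  F = (M+m)·ẍ + m·l·cosθ·θ̈ − m·l·sinθ·θ̇² = 12.500579 + -1.302591 − 0.075775 = 11.122213
step 3→4:
  ẍ = (ẋ'−ẋ)/dt = (-0.386658837−-0.272436949)/0.030934 = -3.692438
  θ̈ = (θ̇'−θ̇)/dt = (0.903652221−0.724608597)/0.030934 = 5.787923
  sinθ=0.313534, cosθ=0.949577
  F = (M+m)·ẍ + m·l·cosθ·θ̈ − m·l·sinθ·θ̇² = -6.344089 + 2.058051 − 0.061645 = -4.347683
step 4→5:
  ẍ = (ẋ'−ẋ)/dt = (-0.394931400−-0.386658837)/0.030934 = -0.267426
  θ̈ = (θ̇'−θ̇)/dt = (0.999832290−0.903652221)/0.030934 = 3.109202
  sinθ=0.334739, cosθ=0.942311
  F = (M+m)·ẍ + m·l·cosθ·θ̈ − m·l·sinθ·θ̇² = -0.459473 + 1.097101 − 0.102356 = 0.535272
step 5→6:
  ẍ = (ẋ'−ẋ)/dt = (-0.113431734−-0.394931400)/0.030934 = 9.100009
  θ̈ = (θ̇'−θ̇)/dt = (0.865300552−0.999832290)/0.030934 = -4.348993
  sinθ=0.360945, cosθ=0.932587
  F = (M+m)·ẍ + m·l·cosθ·θ̈ − m·l·sinθ·θ̇² = 15.634998 + -1.518732 − 0.135114 = 13.981152
step 6→7:
  ẍ = (ẋ'−ẋ)/dt = (-0.328820315−-0.113431734)/0.030934 = -6.962843
  θ̈ = (θ̇'−θ̇)/dt = (1.143704554−0.865300552)/0.030934 = 8.999935
  sinθ=0.389612, cosθ=0.920979
  F = (M+m)·ẍ + m·l·cosθ·θ̈ − m·l·sinθ·θ̇² = -11.963069 + 3.103790 − 0.109237 = -8.968516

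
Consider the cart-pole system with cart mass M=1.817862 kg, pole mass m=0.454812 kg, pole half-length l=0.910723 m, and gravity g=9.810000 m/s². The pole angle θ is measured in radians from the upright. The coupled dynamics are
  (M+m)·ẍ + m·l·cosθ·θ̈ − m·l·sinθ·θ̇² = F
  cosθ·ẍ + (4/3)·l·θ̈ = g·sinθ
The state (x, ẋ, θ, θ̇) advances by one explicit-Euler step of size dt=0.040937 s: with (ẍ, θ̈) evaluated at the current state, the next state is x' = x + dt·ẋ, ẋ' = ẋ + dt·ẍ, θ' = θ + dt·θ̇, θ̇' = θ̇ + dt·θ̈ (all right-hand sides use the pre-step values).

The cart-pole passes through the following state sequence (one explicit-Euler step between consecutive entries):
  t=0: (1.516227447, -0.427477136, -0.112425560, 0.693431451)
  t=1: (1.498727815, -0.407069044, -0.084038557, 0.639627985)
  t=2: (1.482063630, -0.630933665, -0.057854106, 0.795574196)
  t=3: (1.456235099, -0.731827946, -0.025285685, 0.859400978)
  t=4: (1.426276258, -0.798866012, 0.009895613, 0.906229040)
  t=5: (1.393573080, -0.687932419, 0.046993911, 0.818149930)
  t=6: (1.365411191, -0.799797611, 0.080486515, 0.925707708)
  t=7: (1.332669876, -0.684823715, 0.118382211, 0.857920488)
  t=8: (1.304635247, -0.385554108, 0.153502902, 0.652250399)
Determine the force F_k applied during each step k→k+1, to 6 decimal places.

step 0→1:
  ẍ = (ẋ'−ẋ)/dt = (-0.407069044−-0.427477136)/0.040937 = 0.498524
  θ̈ = (θ̇'−θ̇)/dt = (0.639627985−0.693431451)/0.040937 = -1.314299
  sinθ=-0.112189, cosθ=0.993687
  F = (M+m)·ẍ + m·l·cosθ·θ̈ − m·l·sinθ·θ̇² = 1.132983 + -0.540956 − -0.022345 = 0.614372
step 1→2:
  ẍ = (ẋ'−ẋ)/dt = (-0.630933665−-0.407069044)/0.040937 = -5.468516
  θ̈ = (θ̇'−θ̇)/dt = (0.795574196−0.639627985)/0.040937 = 3.809420
  sinθ=-0.083940, cosθ=0.996471
  F = (M+m)·ẍ + m·l·cosθ·θ̈ − m·l·sinθ·θ̇² = -12.428153 + 1.572322 − -0.014225 = -10.841606
step 2→3:
  ẍ = (ẋ'−ẋ)/dt = (-0.731827946−-0.630933665)/0.040937 = -2.464623
  θ̈ = (θ̇'−θ̇)/dt = (0.859400978−0.795574196)/0.040937 = 1.559147
  sinθ=-0.057822, cosθ=0.998327
  F = (M+m)·ẍ + m·l·cosθ·θ̈ − m·l·sinθ·θ̇² = -5.601285 + 0.644730 − -0.015159 = -4.941396
step 3→4:
  ẍ = (ẋ'−ẋ)/dt = (-0.798866012−-0.731827946)/0.040937 = -1.637591
  θ̈ = (θ̇'−θ̇)/dt = (0.906229040−0.859400978)/0.040937 = 1.143906
  sinθ=-0.025283, cosθ=0.999680
  F = (M+m)·ẍ + m·l·cosθ·θ̈ − m·l·sinθ·θ̇² = -3.721711 + 0.473663 − -0.007735 = -3.240313
step 4→5:
  ẍ = (ẋ'−ẋ)/dt = (-0.687932419−-0.798866012)/0.040937 = 2.709861
  θ̈ = (θ̇'−θ̇)/dt = (0.818149930−0.906229040)/0.040937 = -2.151577
  sinθ=0.009895, cosθ=0.999951
  F = (M+m)·ẍ + m·l·cosθ·θ̈ − m·l·sinθ·θ̇² = 6.158631 + -0.891156 − 0.003366 = 5.264109
step 5→6:
  ẍ = (ẋ'−ẋ)/dt = (-0.799797611−-0.687932419)/0.040937 = -2.732618
  θ̈ = (θ̇'−θ̇)/dt = (0.925707708−0.818149930)/0.040937 = 2.627398
  sinθ=0.046977, cosθ=0.998896
  F = (M+m)·ẍ + m·l·cosθ·θ̈ − m·l·sinθ·θ̇² = -6.210350 + 1.087087 − 0.013025 = -5.136288
step 6→7:
  ẍ = (ẋ'−ẋ)/dt = (-0.684823715−-0.799797611)/0.040937 = 2.808557
  θ̈ = (θ̇'−θ̇)/dt = (0.857920488−0.925707708)/0.040937 = -1.655891
  sinθ=0.080400, cosθ=0.996763
  F = (M+m)·ẍ + m·l·cosθ·θ̈ − m·l·sinθ·θ̇² = 6.382934 + -0.683663 − 0.028538 = 5.670734
step 7→8:
  ẍ = (ẋ'−ẋ)/dt = (-0.385554108−-0.684823715)/0.040937 = 7.310492
  θ̈ = (θ̇'−θ̇)/dt = (0.652250399−0.857920488)/0.040937 = -5.024064
  sinθ=0.118106, cosθ=0.993001
  F = (M+m)·ẍ + m·l·cosθ·θ̈ − m·l·sinθ·θ̇² = 16.614365 + -2.066441 − 0.036007 = 14.511917

F_0 = 0.614372 N
F_1 = -10.841606 N
F_2 = -4.941396 N
F_3 = -3.240313 N
F_4 = 5.264109 N
F_5 = -5.136288 N
F_6 = 5.670734 N
F_7 = 14.511917 N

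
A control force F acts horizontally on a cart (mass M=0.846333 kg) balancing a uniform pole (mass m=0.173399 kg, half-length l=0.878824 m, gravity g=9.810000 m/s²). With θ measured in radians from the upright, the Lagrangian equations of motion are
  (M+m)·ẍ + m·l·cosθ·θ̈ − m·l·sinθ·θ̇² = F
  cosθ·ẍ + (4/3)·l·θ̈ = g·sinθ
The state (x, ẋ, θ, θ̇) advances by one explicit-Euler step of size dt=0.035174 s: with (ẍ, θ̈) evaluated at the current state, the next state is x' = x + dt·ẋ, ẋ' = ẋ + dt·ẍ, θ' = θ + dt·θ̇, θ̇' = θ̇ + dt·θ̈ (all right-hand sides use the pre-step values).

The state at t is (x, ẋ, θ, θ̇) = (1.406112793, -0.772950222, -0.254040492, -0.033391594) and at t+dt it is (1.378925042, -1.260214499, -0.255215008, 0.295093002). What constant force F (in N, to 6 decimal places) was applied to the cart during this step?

ẍ = (ẋ'−ẋ)/dt = (-1.260214499−-0.772950222)/0.035174 = -13.852967
θ̈ = (θ̇'−θ̇)/dt = (0.295093002−-0.033391594)/0.035174 = 9.338847
sinθ=-0.251317, cosθ=0.967905
F = (M+m)·ẍ + m·l·cosθ·θ̈ − m·l·sinθ·θ̇² = -14.126314 + 1.377446 − -0.000043 = -12.748826

F = -12.748826 N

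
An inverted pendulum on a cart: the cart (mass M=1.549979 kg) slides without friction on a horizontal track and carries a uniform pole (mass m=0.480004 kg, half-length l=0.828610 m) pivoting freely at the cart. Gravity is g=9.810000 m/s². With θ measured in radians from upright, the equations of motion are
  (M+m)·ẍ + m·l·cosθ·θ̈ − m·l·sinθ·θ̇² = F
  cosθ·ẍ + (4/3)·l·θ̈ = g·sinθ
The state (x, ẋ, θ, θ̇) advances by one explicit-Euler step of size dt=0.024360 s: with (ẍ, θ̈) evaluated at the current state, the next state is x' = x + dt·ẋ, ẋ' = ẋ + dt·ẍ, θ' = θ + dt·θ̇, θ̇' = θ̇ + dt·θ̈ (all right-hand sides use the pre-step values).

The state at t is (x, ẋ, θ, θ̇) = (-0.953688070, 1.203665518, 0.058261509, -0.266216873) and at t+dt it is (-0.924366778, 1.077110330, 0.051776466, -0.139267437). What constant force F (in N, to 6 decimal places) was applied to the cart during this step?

ẍ = (ẋ'−ẋ)/dt = (1.077110330−1.203665518)/0.024360 = -5.195205
θ̈ = (θ̇'−θ̇)/dt = (-0.139267437−-0.266216873)/0.024360 = 5.211389
sinθ=0.058229, cosθ=0.998303
F = (M+m)·ẍ + m·l·cosθ·θ̈ − m·l·sinθ·θ̇² = -10.546177 + 2.069241 − 0.001641 = -8.478578

F = -8.478578 N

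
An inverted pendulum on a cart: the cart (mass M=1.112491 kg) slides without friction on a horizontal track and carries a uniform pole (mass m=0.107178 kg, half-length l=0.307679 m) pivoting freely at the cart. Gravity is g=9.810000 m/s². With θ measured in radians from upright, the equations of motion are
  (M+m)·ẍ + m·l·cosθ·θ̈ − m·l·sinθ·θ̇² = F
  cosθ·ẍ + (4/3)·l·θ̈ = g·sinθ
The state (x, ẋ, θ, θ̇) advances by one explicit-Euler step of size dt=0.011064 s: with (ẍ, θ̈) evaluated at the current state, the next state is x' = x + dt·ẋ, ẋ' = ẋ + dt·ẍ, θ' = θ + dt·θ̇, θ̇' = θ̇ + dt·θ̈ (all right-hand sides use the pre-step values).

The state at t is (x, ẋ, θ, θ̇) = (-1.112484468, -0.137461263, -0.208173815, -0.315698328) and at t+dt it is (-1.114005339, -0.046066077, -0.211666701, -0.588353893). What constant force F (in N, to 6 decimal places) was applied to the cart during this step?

F = 9.280758 N

ẍ = (ẋ'−ẋ)/dt = (-0.046066077−-0.137461263)/0.011064 = 8.260592
θ̈ = (θ̇'−θ̇)/dt = (-0.588353893−-0.315698328)/0.011064 = -24.643489
sinθ=-0.206673, cosθ=0.978410
F = (M+m)·ẍ + m·l·cosθ·θ̈ − m·l·sinθ·θ̇² = 10.075188 + -0.795109 − -0.000679 = 9.280758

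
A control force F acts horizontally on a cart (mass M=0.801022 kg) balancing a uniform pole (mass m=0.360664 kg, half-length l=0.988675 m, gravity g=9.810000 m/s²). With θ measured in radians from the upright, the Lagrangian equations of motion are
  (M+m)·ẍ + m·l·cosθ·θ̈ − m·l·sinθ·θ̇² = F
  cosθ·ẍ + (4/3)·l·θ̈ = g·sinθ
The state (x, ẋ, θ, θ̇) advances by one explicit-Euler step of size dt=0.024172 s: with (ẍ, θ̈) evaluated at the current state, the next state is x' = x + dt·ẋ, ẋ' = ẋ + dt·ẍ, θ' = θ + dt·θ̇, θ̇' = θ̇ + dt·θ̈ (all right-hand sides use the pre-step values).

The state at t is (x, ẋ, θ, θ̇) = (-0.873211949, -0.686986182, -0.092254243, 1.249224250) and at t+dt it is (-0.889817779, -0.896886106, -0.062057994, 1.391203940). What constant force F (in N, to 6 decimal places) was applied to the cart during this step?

ẍ = (ẋ'−ẋ)/dt = (-0.896886106−-0.686986182)/0.024172 = -8.683598
θ̈ = (θ̇'−θ̇)/dt = (1.391203940−1.249224250)/0.024172 = 5.873725
sinθ=-0.092123, cosθ=0.995748
F = (M+m)·ẍ + m·l·cosθ·θ̈ − m·l·sinθ·θ̇² = -10.087614 + 2.085543 − -0.051263 = -7.950807

F = -7.950807 N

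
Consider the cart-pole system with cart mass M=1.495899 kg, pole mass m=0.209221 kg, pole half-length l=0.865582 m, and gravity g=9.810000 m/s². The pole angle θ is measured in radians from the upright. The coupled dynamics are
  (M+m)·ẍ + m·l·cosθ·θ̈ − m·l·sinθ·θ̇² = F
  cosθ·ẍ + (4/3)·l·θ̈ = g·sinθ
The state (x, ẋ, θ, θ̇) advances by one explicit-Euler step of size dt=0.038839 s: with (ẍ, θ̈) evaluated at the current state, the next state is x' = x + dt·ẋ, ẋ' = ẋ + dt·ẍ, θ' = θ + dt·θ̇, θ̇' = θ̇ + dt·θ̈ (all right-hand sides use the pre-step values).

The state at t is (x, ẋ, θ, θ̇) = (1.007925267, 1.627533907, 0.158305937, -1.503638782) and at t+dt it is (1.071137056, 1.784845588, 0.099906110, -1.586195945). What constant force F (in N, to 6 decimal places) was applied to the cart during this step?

ẍ = (ẋ'−ẋ)/dt = (1.784845588−1.627533907)/0.038839 = 4.050354
θ̈ = (θ̇'−θ̇)/dt = (-1.586195945−-1.503638782)/0.038839 = -2.125625
sinθ=0.157646, cosθ=0.987496
F = (M+m)·ẍ + m·l·cosθ·θ̈ − m·l·sinθ·θ̇² = 6.906339 + -0.380133 − 0.064548 = 6.461658

F = 6.461658 N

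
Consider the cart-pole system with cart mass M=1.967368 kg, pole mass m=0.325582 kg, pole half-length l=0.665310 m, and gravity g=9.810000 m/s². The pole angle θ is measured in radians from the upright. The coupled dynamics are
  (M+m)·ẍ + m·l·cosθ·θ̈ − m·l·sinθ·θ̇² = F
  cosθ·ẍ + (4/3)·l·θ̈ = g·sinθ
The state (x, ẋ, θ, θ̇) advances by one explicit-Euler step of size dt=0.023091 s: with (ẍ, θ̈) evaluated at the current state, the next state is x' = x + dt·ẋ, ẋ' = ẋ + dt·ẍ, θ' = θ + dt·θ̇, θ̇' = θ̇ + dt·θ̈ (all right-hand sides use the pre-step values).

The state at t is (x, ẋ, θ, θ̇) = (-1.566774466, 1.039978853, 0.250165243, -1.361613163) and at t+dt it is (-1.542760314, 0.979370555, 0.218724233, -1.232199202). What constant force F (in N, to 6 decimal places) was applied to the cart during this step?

ẍ = (ẋ'−ẋ)/dt = (0.979370555−1.039978853)/0.023091 = -2.624758
θ̈ = (θ̇'−θ̇)/dt = (-1.232199202−-1.361613163)/0.023091 = 5.604520
sinθ=0.247564, cosθ=0.968872
F = (M+m)·ẍ + m·l·cosθ·θ̈ − m·l·sinθ·θ̇² = -6.018440 + 1.176221 − 0.099421 = -4.941640

F = -4.941640 N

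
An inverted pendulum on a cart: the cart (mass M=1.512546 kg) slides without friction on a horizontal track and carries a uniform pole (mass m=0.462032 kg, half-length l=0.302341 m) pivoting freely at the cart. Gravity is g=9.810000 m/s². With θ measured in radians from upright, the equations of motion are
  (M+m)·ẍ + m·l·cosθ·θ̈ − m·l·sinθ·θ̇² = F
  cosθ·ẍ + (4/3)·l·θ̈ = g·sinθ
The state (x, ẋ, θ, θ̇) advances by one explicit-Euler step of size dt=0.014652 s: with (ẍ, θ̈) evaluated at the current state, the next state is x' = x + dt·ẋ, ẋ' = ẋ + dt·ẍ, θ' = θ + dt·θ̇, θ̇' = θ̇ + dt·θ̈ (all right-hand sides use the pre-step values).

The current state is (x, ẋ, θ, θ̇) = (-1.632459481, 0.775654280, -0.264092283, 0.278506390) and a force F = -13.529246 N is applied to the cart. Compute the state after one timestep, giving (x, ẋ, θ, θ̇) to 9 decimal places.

sinθ=-0.261033130, cosθ=0.965329843
temp = (F + m·l·θ̇²·sinθ)/(M+m) = (-13.529246 + -0.002828362)/1.974578 = -6.853147540
θ̈ = (g·sinθ − cosθ·temp)/(l·(4/3 − m·cos²θ/(M+m))) = 12.025058926
ẍ = temp − m·l·θ̈·cosθ/(M+m) = -7.674364202
Euler: x'=-1.632459481+0.014652·0.775654280=-1.621094594, ẋ'=0.775654280+0.014652·-7.674364202=0.663209496
       θ'=-0.264092283+0.014652·0.278506390=-0.260011607, θ̇'=0.278506390+0.014652·12.025058926=0.454697553

(-1.621094594, 0.663209496, -0.260011607, 0.454697553)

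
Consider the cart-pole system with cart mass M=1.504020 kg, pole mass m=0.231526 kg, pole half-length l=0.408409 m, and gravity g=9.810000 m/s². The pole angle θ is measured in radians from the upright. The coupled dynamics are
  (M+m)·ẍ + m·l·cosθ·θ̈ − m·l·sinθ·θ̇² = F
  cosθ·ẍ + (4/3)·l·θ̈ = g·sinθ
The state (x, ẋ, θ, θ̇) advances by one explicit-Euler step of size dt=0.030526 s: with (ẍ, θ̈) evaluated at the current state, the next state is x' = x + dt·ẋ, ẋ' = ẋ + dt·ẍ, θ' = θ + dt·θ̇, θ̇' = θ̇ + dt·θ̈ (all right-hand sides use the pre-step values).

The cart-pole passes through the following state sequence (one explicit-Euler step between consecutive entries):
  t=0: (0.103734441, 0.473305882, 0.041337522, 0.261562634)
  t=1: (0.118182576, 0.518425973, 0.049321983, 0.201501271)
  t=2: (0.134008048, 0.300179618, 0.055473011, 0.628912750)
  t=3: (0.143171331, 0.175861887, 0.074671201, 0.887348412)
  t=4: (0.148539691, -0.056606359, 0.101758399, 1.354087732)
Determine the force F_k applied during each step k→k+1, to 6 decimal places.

step 0→1:
  ẍ = (ẋ'−ẋ)/dt = (0.518425973−0.473305882)/0.030526 = 1.478087
  θ̈ = (θ̇'−θ̇)/dt = (0.201501271−0.261562634)/0.030526 = -1.967548
  sinθ=0.041326, cosθ=0.999146
  F = (M+m)·ẍ + m·l·cosθ·θ̈ − m·l·sinθ·θ̇² = 2.565288 + -0.185887 − 0.000267 = 2.379134
step 1→2:
  ẍ = (ẋ'−ẋ)/dt = (0.300179618−0.518425973)/0.030526 = -7.149524
  θ̈ = (θ̇'−θ̇)/dt = (0.628912750−0.201501271)/0.030526 = 14.001555
  sinθ=0.049302, cosθ=0.998784
  F = (M+m)·ẍ + m·l·cosθ·θ̈ − m·l·sinθ·θ̇² = -12.408327 + 1.322339 − 0.000189 = -11.086177
step 2→3:
  ẍ = (ẋ'−ẋ)/dt = (0.175861887−0.300179618)/0.030526 = -4.072520
  θ̈ = (θ̇'−θ̇)/dt = (0.887348412−0.628912750)/0.030526 = 8.466083
  sinθ=0.055445, cosθ=0.998462
  F = (M+m)·ẍ + m·l·cosθ·θ̈ − m·l·sinθ·θ̇² = -7.068045 + 0.799299 − 0.002074 = -6.270820
step 3→4:
  ẍ = (ẋ'−ẋ)/dt = (-0.056606359−0.175861887)/0.030526 = -7.615418
  θ̈ = (θ̇'−θ̇)/dt = (1.354087732−0.887348412)/0.030526 = 15.289895
  sinθ=0.074602, cosθ=0.997213
  F = (M+m)·ẍ + m·l·cosθ·θ̈ − m·l·sinθ·θ̇² = -13.216908 + 1.441742 − 0.005554 = -11.780720

F_0 = 2.379134 N
F_1 = -11.086177 N
F_2 = -6.270820 N
F_3 = -11.780720 N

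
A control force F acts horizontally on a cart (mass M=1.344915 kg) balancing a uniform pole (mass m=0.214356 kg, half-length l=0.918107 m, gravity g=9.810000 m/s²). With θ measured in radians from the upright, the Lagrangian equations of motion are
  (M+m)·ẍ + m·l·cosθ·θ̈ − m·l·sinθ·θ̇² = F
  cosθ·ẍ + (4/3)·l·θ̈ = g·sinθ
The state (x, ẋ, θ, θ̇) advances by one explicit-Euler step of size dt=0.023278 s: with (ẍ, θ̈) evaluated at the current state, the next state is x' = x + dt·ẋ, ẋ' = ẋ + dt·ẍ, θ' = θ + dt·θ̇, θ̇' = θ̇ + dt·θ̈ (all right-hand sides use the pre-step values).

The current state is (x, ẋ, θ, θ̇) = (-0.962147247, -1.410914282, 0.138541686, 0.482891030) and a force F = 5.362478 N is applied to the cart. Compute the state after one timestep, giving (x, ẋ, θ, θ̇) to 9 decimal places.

(-0.994990510, -1.325328879, 0.149782423, 0.439407960)

sinθ=0.138098921, cosθ=0.990418441
temp = (F + m·l·θ̇²·sinθ)/(M+m) = (5.362478 + 0.006337493)/1.559271 = 3.443157407
θ̈ = (g·sinθ − cosθ·temp)/(l·(4/3 − m·cos²θ/(M+m))) = -1.867989936
ẍ = temp − m·l·θ̈·cosθ/(M+m) = 3.676664776
Euler: x'=-0.962147247+0.023278·-1.410914282=-0.994990510, ẋ'=-1.410914282+0.023278·3.676664776=-1.325328879
       θ'=0.138541686+0.023278·0.482891030=0.149782423, θ̇'=0.482891030+0.023278·-1.867989936=0.439407960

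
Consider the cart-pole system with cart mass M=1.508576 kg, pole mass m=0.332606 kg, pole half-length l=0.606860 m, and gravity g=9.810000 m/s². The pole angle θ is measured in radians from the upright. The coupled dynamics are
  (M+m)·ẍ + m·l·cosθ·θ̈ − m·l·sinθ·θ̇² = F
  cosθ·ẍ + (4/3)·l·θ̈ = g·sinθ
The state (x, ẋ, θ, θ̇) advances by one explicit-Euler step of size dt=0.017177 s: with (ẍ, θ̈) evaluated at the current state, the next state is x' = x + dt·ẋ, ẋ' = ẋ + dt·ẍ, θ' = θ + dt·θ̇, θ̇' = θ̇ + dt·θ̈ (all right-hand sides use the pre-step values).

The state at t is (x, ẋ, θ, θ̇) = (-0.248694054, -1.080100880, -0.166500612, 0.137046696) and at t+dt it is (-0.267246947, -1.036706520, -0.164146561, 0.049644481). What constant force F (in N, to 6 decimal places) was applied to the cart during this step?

ẍ = (ẋ'−ẋ)/dt = (-1.036706520−-1.080100880)/0.017177 = 2.526306
θ̈ = (θ̇'−θ̇)/dt = (0.049644481−0.137046696)/0.017177 = -5.088328
sinθ=-0.165732, cosθ=0.986171
F = (M+m)·ẍ + m·l·cosθ·θ̈ − m·l·sinθ·θ̇² = 4.651389 + -1.012852 − -0.000628 = 3.639166

F = 3.639166 N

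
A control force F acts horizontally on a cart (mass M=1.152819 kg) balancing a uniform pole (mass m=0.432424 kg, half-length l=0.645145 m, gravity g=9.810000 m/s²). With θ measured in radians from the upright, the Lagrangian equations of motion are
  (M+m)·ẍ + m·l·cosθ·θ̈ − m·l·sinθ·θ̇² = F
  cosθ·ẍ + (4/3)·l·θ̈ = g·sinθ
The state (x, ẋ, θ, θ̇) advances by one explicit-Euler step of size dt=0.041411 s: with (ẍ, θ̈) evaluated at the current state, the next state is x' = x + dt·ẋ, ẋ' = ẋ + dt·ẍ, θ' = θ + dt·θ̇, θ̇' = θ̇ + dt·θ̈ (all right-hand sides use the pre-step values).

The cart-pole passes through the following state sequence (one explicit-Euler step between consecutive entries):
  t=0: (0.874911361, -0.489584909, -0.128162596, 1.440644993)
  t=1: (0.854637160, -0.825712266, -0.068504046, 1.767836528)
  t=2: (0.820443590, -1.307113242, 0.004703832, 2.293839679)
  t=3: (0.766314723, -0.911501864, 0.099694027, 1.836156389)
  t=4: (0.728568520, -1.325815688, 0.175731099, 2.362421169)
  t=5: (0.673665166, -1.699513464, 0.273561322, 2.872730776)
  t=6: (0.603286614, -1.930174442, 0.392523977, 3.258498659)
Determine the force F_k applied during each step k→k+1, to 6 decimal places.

F_0 = -10.607060 N
F_1 = -14.833449 N
F_2 = 12.054114 N
F_3 = -12.426127 N
F_4 = -11.192734 N
F_5 = -6.949666 N

step 0→1:
  ẍ = (ẋ'−ẋ)/dt = (-0.825712266−-0.489584909)/0.041411 = -8.116862
  θ̈ = (θ̇'−θ̇)/dt = (1.767836528−1.440644993)/0.041411 = 7.901078
  sinθ=-0.127812, cosθ=0.991798
  F = (M+m)·ẍ + m·l·cosθ·θ̈ − m·l·sinθ·θ̇² = -12.867198 + 2.186134 − -0.074004 = -10.607060
step 1→2:
  ẍ = (ẋ'−ẋ)/dt = (-1.307113242−-0.825712266)/0.041411 = -11.624954
  θ̈ = (θ̇'−θ̇)/dt = (2.293839679−1.767836528)/0.041411 = 12.702015
  sinθ=-0.068450, cosθ=0.997655
  F = (M+m)·ẍ + m·l·cosθ·θ̈ − m·l·sinθ·θ̇² = -18.428377 + 3.535248 − -0.059680 = -14.833449
step 2→3:
  ẍ = (ẋ'−ẋ)/dt = (-0.911501864−-1.307113242)/0.041411 = 9.553292
  θ̈ = (θ̇'−θ̇)/dt = (1.836156389−2.293839679)/0.041411 = -11.052215
  sinθ=0.004704, cosθ=0.999989
  F = (M+m)·ẍ + m·l·cosθ·θ̈ − m·l·sinθ·θ̇² = 15.144289 + -3.083271 − 0.006905 = 12.054114
step 3→4:
  ẍ = (ẋ'−ẋ)/dt = (-1.325815688−-0.911501864)/0.041411 = -10.004922
  θ̈ = (θ̇'−θ̇)/dt = (2.362421169−1.836156389)/0.041411 = 12.708333
  sinθ=0.099529, cosθ=0.995035
  F = (M+m)·ẍ + m·l·cosθ·θ̈ − m·l·sinθ·θ̇² = -15.860233 + 3.527719 − 0.093613 = -12.426127
step 4→5:
  ẍ = (ẋ'−ẋ)/dt = (-1.699513464−-1.325815688)/0.041411 = -9.024119
  θ̈ = (θ̇'−θ̇)/dt = (2.872730776−2.362421169)/0.041411 = 12.323045
  sinθ=0.174828, cosθ=0.984599
  F = (M+m)·ẍ + m·l·cosθ·θ̈ − m·l·sinθ·θ̇² = -14.305421 + 3.384890 − 0.272203 = -11.192734
step 5→6:
  ẍ = (ẋ'−ẋ)/dt = (-1.930174442−-1.699513464)/0.041411 = -5.570041
  θ̈ = (θ̇'−θ̇)/dt = (3.258498659−2.872730776)/0.041411 = 9.315590
  sinθ=0.270162, cosθ=0.962815
  F = (M+m)·ẍ + m·l·cosθ·θ̈ − m·l·sinθ·θ̇² = -8.829869 + 2.502190 − 0.621987 = -6.949666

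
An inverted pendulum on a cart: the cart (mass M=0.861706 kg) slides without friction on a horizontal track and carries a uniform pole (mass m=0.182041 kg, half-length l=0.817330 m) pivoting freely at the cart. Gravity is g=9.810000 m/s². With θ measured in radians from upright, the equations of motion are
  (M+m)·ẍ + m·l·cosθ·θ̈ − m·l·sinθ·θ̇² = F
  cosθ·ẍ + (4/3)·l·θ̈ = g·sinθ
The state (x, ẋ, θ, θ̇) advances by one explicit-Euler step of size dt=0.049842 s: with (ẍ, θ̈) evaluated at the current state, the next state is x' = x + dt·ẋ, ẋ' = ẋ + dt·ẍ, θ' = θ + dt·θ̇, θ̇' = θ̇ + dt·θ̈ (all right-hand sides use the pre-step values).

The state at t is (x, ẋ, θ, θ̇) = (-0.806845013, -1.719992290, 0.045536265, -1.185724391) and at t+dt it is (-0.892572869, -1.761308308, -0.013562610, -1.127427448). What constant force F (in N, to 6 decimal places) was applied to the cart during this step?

F = -0.700879 N

ẍ = (ẋ'−ẋ)/dt = (-1.761308308−-1.719992290)/0.049842 = -0.828940
θ̈ = (θ̇'−θ̇)/dt = (-1.127427448−-1.185724391)/0.049842 = 1.169635
sinθ=0.045521, cosθ=0.998963
F = (M+m)·ẍ + m·l·cosθ·θ̈ − m·l·sinθ·θ̇² = -0.865203 + 0.173847 − 0.009522 = -0.700879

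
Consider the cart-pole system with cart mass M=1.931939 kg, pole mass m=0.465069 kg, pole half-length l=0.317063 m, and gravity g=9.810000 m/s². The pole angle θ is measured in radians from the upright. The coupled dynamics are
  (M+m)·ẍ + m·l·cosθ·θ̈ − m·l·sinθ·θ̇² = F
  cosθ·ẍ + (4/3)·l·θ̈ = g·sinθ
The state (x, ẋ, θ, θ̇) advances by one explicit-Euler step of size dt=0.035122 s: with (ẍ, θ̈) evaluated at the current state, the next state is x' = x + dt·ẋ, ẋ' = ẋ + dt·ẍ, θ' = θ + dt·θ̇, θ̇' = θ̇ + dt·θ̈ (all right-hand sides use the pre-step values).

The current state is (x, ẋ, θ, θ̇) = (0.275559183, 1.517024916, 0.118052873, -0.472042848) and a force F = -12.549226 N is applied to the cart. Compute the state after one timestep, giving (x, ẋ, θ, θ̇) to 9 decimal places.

(0.328840132, 1.295561665, 0.101473784, 0.144164730)

sinθ=0.117778857, cosθ=0.993039849
temp = (F + m·l·θ̇²·sinθ)/(M+m) = (-12.549226 + 0.003869841)/2.397008 = -5.233756483
θ̈ = (g·sinθ − cosθ·temp)/(l·(4/3 − m·cos²θ/(M+m))) = 17.544774721
ẍ = temp − m·l·θ̈·cosθ/(M+m) = -6.305542150
Euler: x'=0.275559183+0.035122·1.517024916=0.328840132, ẋ'=1.517024916+0.035122·-6.305542150=1.295561665
       θ'=0.118052873+0.035122·-0.472042848=0.101473784, θ̇'=-0.472042848+0.035122·17.544774721=0.144164730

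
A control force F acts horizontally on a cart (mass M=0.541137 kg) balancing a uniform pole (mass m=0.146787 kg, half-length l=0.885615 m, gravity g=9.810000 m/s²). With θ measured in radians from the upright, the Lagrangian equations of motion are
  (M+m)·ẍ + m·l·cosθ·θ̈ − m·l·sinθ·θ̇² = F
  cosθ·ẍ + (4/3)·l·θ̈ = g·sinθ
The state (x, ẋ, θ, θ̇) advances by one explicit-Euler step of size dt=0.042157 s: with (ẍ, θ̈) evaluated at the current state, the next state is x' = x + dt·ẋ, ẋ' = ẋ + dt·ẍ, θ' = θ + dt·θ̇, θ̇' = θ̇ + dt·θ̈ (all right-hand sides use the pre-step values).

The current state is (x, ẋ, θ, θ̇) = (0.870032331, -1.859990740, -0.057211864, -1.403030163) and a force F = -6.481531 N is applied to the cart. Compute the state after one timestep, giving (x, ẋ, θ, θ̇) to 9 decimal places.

(0.791620701, -2.329140859, -0.116359407, -1.026397928)

sinθ=-0.057180658, cosθ=0.998363848
temp = (F + m·l·θ̇²·sinθ)/(M+m) = (-6.481531 + -0.014632405)/0.687924 = -9.443141111
θ̈ = (g·sinθ − cosθ·temp)/(l·(4/3 − m·cos²θ/(M+m))) = 8.934037879
ẍ = temp − m·l·θ̈·cosθ/(M+m) = -11.128641017
Euler: x'=0.870032331+0.042157·-1.859990740=0.791620701, ẋ'=-1.859990740+0.042157·-11.128641017=-2.329140859
       θ'=-0.057211864+0.042157·-1.403030163=-0.116359407, θ̇'=-1.403030163+0.042157·8.934037879=-1.026397928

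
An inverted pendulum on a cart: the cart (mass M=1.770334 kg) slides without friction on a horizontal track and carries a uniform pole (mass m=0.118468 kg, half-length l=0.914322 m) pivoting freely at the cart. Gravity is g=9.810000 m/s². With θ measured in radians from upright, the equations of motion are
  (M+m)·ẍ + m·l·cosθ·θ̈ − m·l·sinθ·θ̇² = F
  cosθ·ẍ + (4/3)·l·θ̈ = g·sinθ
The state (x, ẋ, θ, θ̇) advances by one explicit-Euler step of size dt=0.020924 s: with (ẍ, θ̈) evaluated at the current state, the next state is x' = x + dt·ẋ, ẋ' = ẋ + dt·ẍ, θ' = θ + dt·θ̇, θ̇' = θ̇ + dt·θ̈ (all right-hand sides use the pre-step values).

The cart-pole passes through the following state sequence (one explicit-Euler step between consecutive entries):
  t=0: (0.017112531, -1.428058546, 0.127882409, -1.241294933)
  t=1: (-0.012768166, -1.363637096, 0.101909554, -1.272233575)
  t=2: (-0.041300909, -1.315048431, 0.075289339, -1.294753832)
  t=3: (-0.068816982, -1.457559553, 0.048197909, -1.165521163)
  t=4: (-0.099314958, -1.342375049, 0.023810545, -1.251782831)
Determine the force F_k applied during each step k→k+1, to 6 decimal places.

step 0→1:
  ẍ = (ẋ'−ẋ)/dt = (-1.363637096−-1.428058546)/0.020924 = 3.078831
  θ̈ = (θ̇'−θ̇)/dt = (-1.272233575−-1.241294933)/0.020924 = -1.478620
  sinθ=0.127534, cosθ=0.991834
  F = (M+m)·ẍ + m·l·cosθ·θ̈ − m·l·sinθ·θ̇² = 5.815301 + -0.158853 − 0.021285 = 5.635163
step 1→2:
  ẍ = (ẋ'−ẋ)/dt = (-1.315048431−-1.363637096)/0.020924 = 2.322150
  θ̈ = (θ̇'−θ̇)/dt = (-1.294753832−-1.272233575)/0.020924 = -1.076288
  sinθ=0.101733, cosθ=0.994812
  F = (M+m)·ẍ + m·l·cosθ·θ̈ − m·l·sinθ·θ̇² = 4.386081 + -0.115976 − 0.017836 = 4.252269
step 2→3:
  ẍ = (ẋ'−ẋ)/dt = (-1.457559553−-1.315048431)/0.020924 = -6.810893
  θ̈ = (θ̇'−θ̇)/dt = (-1.165521163−-1.294753832)/0.020924 = 6.176289
  sinθ=0.075218, cosθ=0.997167
  F = (M+m)·ẍ + m·l·cosθ·θ̈ − m·l·sinθ·θ̇² = -12.864428 + 0.667107 − 0.013658 = -12.210979
step 3→4:
  ẍ = (ẋ'−ẋ)/dt = (-1.342375049−-1.457559553)/0.020924 = 5.504899
  θ̈ = (θ̇'−θ̇)/dt = (-1.251782831−-1.165521163)/0.020924 = -4.122618
  sinθ=0.048179, cosθ=0.998839
  F = (M+m)·ẍ + m·l·cosθ·θ̈ − m·l·sinθ·θ̇² = 10.397664 + -0.446035 − 0.007089 = 9.944540

F_0 = 5.635163 N
F_1 = 4.252269 N
F_2 = -12.210979 N
F_3 = 9.944540 N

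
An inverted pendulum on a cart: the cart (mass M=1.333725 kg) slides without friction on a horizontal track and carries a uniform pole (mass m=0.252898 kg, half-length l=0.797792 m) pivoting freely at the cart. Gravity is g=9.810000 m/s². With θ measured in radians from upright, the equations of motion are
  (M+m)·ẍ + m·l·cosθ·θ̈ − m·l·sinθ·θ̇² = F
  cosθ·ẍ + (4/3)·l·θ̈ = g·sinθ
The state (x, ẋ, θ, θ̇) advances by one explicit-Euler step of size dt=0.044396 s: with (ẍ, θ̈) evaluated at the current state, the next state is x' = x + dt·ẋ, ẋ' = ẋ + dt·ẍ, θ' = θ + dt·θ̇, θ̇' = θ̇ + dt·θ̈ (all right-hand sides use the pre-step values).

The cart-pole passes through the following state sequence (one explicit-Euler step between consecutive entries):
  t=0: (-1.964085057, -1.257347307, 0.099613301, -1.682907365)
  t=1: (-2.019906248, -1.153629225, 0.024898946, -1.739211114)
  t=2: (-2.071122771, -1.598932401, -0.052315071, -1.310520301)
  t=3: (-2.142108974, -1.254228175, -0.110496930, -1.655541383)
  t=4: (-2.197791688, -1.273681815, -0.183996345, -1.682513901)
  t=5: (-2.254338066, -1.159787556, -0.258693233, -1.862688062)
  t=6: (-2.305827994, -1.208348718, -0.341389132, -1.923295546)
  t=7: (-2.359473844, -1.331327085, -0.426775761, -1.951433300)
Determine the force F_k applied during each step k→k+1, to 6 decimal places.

step 0→1:
  ẍ = (ẋ'−ẋ)/dt = (-1.153629225−-1.257347307)/0.044396 = 2.336203
  θ̈ = (θ̇'−θ̇)/dt = (-1.739211114−-1.682907365)/0.044396 = -1.268217
  sinθ=0.099449, cosθ=0.995043
  F = (M+m)·ẍ + m·l·cosθ·θ̈ − m·l·sinθ·θ̇² = 3.706674 + -0.254607 − 0.056827 = 3.395240
step 1→2:
  ẍ = (ẋ'−ẋ)/dt = (-1.598932401−-1.153629225)/0.044396 = -10.030254
  θ̈ = (θ̇'−θ̇)/dt = (-1.310520301−-1.739211114)/0.044396 = 9.656068
  sinθ=0.024896, cosθ=0.999690
  F = (M+m)·ẍ + m·l·cosθ·θ̈ − m·l·sinθ·θ̇² = -15.914232 + 1.947605 − 0.015194 = -13.981822
step 2→3:
  ẍ = (ẋ'−ẋ)/dt = (-1.254228175−-1.598932401)/0.044396 = 7.764308
  θ̈ = (θ̇'−θ̇)/dt = (-1.655541383−-1.310520301)/0.044396 = -7.771445
  sinθ=-0.052291, cosθ=0.998632
  F = (M+m)·ẍ + m·l·cosθ·θ̈ − m·l·sinθ·θ̇² = 12.319030 + -1.565822 − -0.018120 = 10.771328
step 3→4:
  ẍ = (ẋ'−ẋ)/dt = (-1.273681815−-1.254228175)/0.044396 = -0.438185
  θ̈ = (θ̇'−θ̇)/dt = (-1.682513901−-1.655541383)/0.044396 = -0.607544
  sinθ=-0.110272, cosθ=0.993901
  F = (M+m)·ẍ + m·l·cosθ·θ̈ − m·l·sinθ·θ̇² = -0.695234 + -0.121831 − -0.060979 = -0.756085
step 4→5:
  ẍ = (ẋ'−ẋ)/dt = (-1.159787556−-1.273681815)/0.044396 = 2.565417
  θ̈ = (θ̇'−θ̇)/dt = (-1.862688062−-1.682513901)/0.044396 = -4.058342
  sinθ=-0.182960, cosθ=0.983120
  F = (M+m)·ẍ + m·l·cosθ·θ̈ − m·l·sinθ·θ̇² = 4.070350 + -0.804990 − -0.104498 = 3.369858
step 5→6:
  ẍ = (ẋ'−ẋ)/dt = (-1.208348718−-1.159787556)/0.044396 = -1.093818
  θ̈ = (θ̇'−θ̇)/dt = (-1.923295546−-1.862688062)/0.044396 = -1.365156
  sinθ=-0.255817, cosθ=0.966725
  F = (M+m)·ẍ + m·l·cosθ·θ̈ − m·l·sinθ·θ̇² = -1.735477 + -0.266269 − -0.179079 = -1.822667
step 6→7:
  ẍ = (ẋ'−ẋ)/dt = (-1.331327085−-1.208348718)/0.044396 = -2.770033
  θ̈ = (θ̇'−θ̇)/dt = (-1.951433300−-1.923295546)/0.044396 = -0.633790
  sinθ=-0.334796, cosθ=0.942290
  F = (M+m)·ẍ + m·l·cosθ·θ̈ − m·l·sinθ·θ̇² = -4.394997 + -0.120494 − -0.249866 = -4.265625

F_0 = 3.395240 N
F_1 = -13.981822 N
F_2 = 10.771328 N
F_3 = -0.756085 N
F_4 = 3.369858 N
F_5 = -1.822667 N
F_6 = -4.265625 N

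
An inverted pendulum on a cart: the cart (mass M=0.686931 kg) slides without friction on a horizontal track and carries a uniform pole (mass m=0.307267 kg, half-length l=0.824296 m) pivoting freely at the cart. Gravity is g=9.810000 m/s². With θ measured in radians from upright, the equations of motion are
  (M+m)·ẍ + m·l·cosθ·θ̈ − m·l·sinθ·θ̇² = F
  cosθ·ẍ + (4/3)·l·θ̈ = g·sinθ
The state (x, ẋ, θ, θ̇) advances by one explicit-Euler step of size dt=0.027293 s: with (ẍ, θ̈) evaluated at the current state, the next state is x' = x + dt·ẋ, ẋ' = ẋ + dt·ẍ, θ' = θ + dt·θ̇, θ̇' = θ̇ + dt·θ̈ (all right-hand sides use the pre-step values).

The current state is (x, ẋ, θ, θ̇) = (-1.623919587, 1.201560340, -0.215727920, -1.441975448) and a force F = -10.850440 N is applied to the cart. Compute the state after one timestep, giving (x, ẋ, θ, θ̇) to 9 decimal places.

sinθ=-0.214058532, cosθ=0.976820836
temp = (F + m·l·θ̇²·sinθ)/(M+m) = (-10.850440 + -0.112732046)/0.994198 = -11.027151579
θ̈ = (g·sinθ − cosθ·temp)/(l·(4/3 − m·cos²θ/(M+m))) = 10.130683462
ẍ = temp − m·l·θ̈·cosθ/(M+m) = -13.548192458
Euler: x'=-1.623919587+0.027293·1.201560340=-1.591125401, ẋ'=1.201560340+0.027293·-13.548192458=0.831789523
       θ'=-0.215727920+0.027293·-1.441975448=-0.255083756, θ̇'=-1.441975448+0.027293·10.130683462=-1.165478704

(-1.591125401, 0.831789523, -0.255083756, -1.165478704)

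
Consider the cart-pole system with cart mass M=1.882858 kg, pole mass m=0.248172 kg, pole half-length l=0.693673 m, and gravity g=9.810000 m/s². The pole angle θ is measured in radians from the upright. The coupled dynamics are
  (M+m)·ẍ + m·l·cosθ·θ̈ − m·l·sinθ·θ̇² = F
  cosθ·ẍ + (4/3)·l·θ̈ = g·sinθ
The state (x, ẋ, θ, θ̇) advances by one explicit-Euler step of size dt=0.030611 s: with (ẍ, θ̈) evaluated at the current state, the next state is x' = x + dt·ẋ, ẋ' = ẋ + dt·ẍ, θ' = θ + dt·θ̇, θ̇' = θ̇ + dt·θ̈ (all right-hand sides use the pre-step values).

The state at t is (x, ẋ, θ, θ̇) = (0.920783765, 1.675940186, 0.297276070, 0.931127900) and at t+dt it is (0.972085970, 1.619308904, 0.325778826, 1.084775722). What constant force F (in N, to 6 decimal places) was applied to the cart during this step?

ẍ = (ẋ'−ẋ)/dt = (1.619308904−1.675940186)/0.030611 = -1.850030
θ̈ = (θ̇'−θ̇)/dt = (1.084775722−0.931127900)/0.030611 = 5.019366
sinθ=0.292917, cosθ=0.956138
F = (M+m)·ẍ + m·l·cosθ·θ̈ − m·l·sinθ·θ̇² = -3.942470 + 0.826184 − 0.043719 = -3.160005

F = -3.160005 N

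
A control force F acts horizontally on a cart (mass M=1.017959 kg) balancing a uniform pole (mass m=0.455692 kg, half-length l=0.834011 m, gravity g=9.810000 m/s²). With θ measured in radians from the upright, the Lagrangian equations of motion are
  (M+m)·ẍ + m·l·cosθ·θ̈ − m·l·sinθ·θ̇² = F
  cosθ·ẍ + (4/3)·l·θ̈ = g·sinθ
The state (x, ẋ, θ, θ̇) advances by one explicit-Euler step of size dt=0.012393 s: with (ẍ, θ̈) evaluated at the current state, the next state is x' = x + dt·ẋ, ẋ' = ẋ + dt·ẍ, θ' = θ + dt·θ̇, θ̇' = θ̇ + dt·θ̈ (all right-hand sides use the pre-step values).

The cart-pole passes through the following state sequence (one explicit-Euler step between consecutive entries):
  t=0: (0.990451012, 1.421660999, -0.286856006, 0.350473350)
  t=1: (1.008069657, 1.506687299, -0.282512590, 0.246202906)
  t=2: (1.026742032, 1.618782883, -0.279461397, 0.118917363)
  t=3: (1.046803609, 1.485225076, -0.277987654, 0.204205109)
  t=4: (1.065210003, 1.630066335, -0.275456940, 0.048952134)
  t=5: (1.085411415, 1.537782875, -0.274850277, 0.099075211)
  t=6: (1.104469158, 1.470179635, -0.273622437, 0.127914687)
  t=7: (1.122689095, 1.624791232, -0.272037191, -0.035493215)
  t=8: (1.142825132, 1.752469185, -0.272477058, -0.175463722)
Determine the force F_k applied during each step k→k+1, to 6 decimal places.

F_0 = 7.056714 N
F_1 = 9.587017 N
F_2 = -13.365848 N
F_3 = 12.649103 N
F_4 = -9.494013 N
F_5 = -7.186470 N
F_6 = 13.561784 N
F_7 = 11.047729 N

step 0→1:
  ẍ = (ẋ'−ẋ)/dt = (1.506687299−1.421660999)/0.012393 = 6.860833
  θ̈ = (θ̇'−θ̇)/dt = (0.246202906−0.350473350)/0.012393 = -8.413656
  sinθ=-0.282938, cosθ=0.959138
  F = (M+m)·ẍ + m·l·cosθ·θ̈ − m·l·sinθ·θ̇² = 10.110473 + -3.066967 − -0.013208 = 7.056714
step 1→2:
  ẍ = (ẋ'−ẋ)/dt = (1.618782883−1.506687299)/0.012393 = 9.045073
  θ̈ = (θ̇'−θ̇)/dt = (0.118917363−0.246202906)/0.012393 = -10.270761
  sinθ=-0.278770, cosθ=0.960358
  F = (M+m)·ẍ + m·l·cosθ·θ̈ − m·l·sinθ·θ̇² = 13.329280 + -3.748685 − -0.006422 = 9.587017
step 2→3:
  ẍ = (ẋ'−ẋ)/dt = (1.485225076−1.618782883)/0.012393 = -10.776875
  θ̈ = (θ̇'−θ̇)/dt = (0.204205109−0.118917363)/0.012393 = 6.881929
  sinθ=-0.275838, cosθ=0.961204
  F = (M+m)·ẍ + m·l·cosθ·θ̈ − m·l·sinθ·θ̇² = -15.881352 + 2.514022 − -0.001482 = -13.365848
step 3→4:
  ẍ = (ẋ'−ẋ)/dt = (1.630066335−1.485225076)/0.012393 = 11.687344
  θ̈ = (θ̇'−θ̇)/dt = (0.048952134−0.204205109)/0.012393 = -12.527473
  sinθ=-0.274421, cosθ=0.961610
  F = (M+m)·ẍ + m·l·cosθ·θ̈ − m·l·sinθ·θ̇² = 17.223067 + -4.578313 − -0.004349 = 12.649103
step 4→5:
  ẍ = (ẋ'−ẋ)/dt = (1.537782875−1.630066335)/0.012393 = -7.446418
  θ̈ = (θ̇'−θ̇)/dt = (0.099075211−0.048952134)/0.012393 = 4.044467
  sinθ=-0.271987, cosθ=0.962301
  F = (M+m)·ẍ + m·l·cosθ·θ̈ − m·l·sinθ·θ̇² = -10.973422 + 1.479161 − -0.000248 = -9.494013
step 5→6:
  ẍ = (ẋ'−ẋ)/dt = (1.470179635−1.537782875)/0.012393 = -5.454954
  θ̈ = (θ̇'−θ̇)/dt = (0.127914687−0.099075211)/0.012393 = 2.327078
  sinθ=-0.271403, cosθ=0.962466
  F = (M+m)·ẍ + m·l·cosθ·θ̈ − m·l·sinθ·θ̇² = -8.038698 + 0.851215 − -0.001012 = -7.186470
step 6→7:
  ẍ = (ẋ'−ẋ)/dt = (1.624791232−1.470179635)/0.012393 = 12.475720
  θ̈ = (θ̇'−θ̇)/dt = (-0.035493215−0.127914687)/0.012393 = -13.185500
  sinθ=-0.270221, cosθ=0.962798
  F = (M+m)·ẍ + m·l·cosθ·θ̈ − m·l·sinθ·θ̇² = 18.384857 + -4.824753 − -0.001680 = 13.561784
step 7→8:
  ẍ = (ẋ'−ẋ)/dt = (1.752469185−1.624791232)/0.012393 = 10.302425
  θ̈ = (θ̇'−θ̇)/dt = (-0.175463722−-0.035493215)/0.012393 = -11.294320
  sinθ=-0.268694, cosθ=0.963226
  F = (M+m)·ẍ + m·l·cosθ·θ̈ − m·l·sinθ·θ̇² = 15.182179 + -4.134579 − -0.000129 = 11.047729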